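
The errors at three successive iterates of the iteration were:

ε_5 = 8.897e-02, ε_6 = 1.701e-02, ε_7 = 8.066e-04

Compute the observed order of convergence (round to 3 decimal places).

1.843

p ≈ ln(ε_7/ε_6) / ln(ε_6/ε_5)
  = ln(8.066e-04/1.701e-02) / ln(1.701e-02/8.897e-02)
  = ln(0.0474192) / ln(0.191188)
  = -3.048728 / -1.654498 ≈ 1.842691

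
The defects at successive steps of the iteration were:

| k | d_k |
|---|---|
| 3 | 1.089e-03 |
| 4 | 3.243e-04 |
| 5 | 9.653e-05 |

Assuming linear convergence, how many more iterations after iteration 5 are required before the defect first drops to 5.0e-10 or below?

11

Rate ρ ≈ d_5/d_4 = 9.653e-05/3.243e-04 = 0.2977.
After j more steps, d_{5+j} ≈ 9.653e-05·ρ^j; need ρ^j ≤ 5.0e-10/9.653e-05 = 5.17974e-06.
j ≥ ln(5.17974e-06)/ln(0.2977) = -12.1708/-1.21167 = 10.045.
So 11 more iterations are needed.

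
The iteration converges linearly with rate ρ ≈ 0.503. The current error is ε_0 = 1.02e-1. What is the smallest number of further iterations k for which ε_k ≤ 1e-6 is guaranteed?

After k steps, ε_k ≈ 1.02e-1·0.503^k.
Need 0.503^k ≤ 1e-6/1.02e-1 = 9.80392e-06.
k ≥ ln(9.80392e-06)/ln(0.503) = -11.5327/-0.68717 = 16.783.
Smallest integer k = 17.

17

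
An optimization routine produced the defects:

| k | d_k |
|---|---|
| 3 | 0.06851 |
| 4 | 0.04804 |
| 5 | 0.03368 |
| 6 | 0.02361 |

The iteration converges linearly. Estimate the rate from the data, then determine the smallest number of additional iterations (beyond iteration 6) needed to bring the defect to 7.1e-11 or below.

Rate ρ ≈ d_6/d_5 = 0.02361/0.03368 = 0.7010.
After j more steps, d_{6+j} ≈ 0.02361·ρ^j; need ρ^j ≤ 7.1e-11/0.02361 = 3.0072e-09.
j ≥ ln(3.0072e-09)/ln(0.7010) = -19.6223/-0.35525 = 55.235.
So 56 more iterations are needed.

56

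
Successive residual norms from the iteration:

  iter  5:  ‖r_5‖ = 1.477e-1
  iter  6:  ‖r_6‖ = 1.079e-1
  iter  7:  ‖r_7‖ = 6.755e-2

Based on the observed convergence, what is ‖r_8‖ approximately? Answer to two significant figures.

3.4e-2

First estimate the order: p ≈ ln(‖r_7‖/‖r_6‖) / ln(‖r_6‖/‖r_5‖) = ln(6.755e-2/1.079e-1)/ln(1.079e-1/1.477e-1) = ln(0.626043)/ln(0.730535) ≈ 1.4916.
Then ‖r_8‖ ≈ ‖r_7‖·(‖r_7‖/‖r_6‖)^p = 6.755e-2·(0.626043)^1.4916 = 6.755e-2·0.497296 ≈ 0.03359.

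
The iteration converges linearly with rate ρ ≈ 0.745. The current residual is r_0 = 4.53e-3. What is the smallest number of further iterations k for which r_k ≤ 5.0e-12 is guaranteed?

71

After k steps, r_k ≈ 4.53e-3·0.745^k.
Need 0.745^k ≤ 5.0e-12/4.53e-3 = 1.10375e-09.
k ≥ ln(1.10375e-09)/ln(0.745) = -20.6246/-0.29437 = 70.064.
Smallest integer k = 71.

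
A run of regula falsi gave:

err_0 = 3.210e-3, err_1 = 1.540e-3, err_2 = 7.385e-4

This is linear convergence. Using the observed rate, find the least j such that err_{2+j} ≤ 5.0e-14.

Rate ρ ≈ err_2/err_1 = 7.385e-4/1.540e-3 = 0.4795.
After j more steps, err_{2+j} ≈ 7.385e-4·ρ^j; need ρ^j ≤ 5.0e-14/7.385e-4 = 6.77048e-11.
j ≥ ln(6.77048e-11)/ln(0.4795) = -23.4159/-0.73501 = 31.858.
So 32 more iterations are needed.

32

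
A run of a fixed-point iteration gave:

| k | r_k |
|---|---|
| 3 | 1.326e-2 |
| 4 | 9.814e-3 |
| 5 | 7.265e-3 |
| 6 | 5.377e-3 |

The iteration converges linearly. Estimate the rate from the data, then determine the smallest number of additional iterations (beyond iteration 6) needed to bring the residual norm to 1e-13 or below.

Rate ρ ≈ r_6/r_5 = 5.377e-3/7.265e-3 = 0.7401.
After j more steps, r_{6+j} ≈ 5.377e-3·ρ^j; need ρ^j ≤ 1e-13/5.377e-3 = 1.85977e-11.
j ≥ ln(1.85977e-11)/ln(0.7401) = -24.7080/-0.30097 = 82.095.
So 83 more iterations are needed.

83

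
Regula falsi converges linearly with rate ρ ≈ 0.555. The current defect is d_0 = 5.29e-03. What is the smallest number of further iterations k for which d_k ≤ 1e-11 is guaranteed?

After k steps, d_k ≈ 5.29e-03·0.555^k.
Need 0.555^k ≤ 1e-11/5.29e-03 = 1.89036e-09.
k ≥ ln(1.89036e-09)/ln(0.555) = -20.0865/-0.58879 = 34.115.
Smallest integer k = 35.

35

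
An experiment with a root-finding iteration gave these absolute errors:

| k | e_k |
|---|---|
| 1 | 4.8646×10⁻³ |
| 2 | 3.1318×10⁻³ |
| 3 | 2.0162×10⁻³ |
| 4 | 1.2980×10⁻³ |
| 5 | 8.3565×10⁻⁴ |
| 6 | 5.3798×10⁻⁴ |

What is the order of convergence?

1

Consecutive ratios: e_6/e_5 = 5.3798×10⁻⁴/8.3565×10⁻⁴ = 0.643786, e_5/e_4 = 8.3565×10⁻⁴/1.2980×10⁻³ = 0.643798.
p ≈ ln(0.643786)/ln(0.643798) = -0.4404/-0.4404 ≈ 1.00.
So the convergence is linear (order 1).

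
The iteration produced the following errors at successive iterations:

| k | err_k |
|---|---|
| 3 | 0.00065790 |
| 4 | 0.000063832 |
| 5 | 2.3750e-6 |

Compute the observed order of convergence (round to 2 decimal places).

p ≈ ln(err_5/err_4) / ln(err_4/err_3)
  = ln(2.3750e-6/0.000063832) / ln(0.000063832/0.00065790)
  = ln(0.037207) / ln(0.0970239)
  = -3.29126 / -2.33280 ≈ 1.41086

1.41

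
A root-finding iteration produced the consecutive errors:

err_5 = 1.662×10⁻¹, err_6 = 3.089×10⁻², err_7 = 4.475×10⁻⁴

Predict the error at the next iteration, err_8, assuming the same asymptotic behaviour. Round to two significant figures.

First estimate the order: p ≈ ln(err_7/err_6) / ln(err_6/err_5) = ln(4.475×10⁻⁴/3.089×10⁻²)/ln(3.089×10⁻²/1.662×10⁻¹) = ln(0.0144869)/ln(0.18586) ≈ 2.5164.
Then err_8 ≈ err_7·(err_7/err_6)^p = 4.475×10⁻⁴·(0.0144869)^2.5164 = 4.475×10⁻⁴·2.35656e-05 ≈ 1.055e-08.

1.1e-8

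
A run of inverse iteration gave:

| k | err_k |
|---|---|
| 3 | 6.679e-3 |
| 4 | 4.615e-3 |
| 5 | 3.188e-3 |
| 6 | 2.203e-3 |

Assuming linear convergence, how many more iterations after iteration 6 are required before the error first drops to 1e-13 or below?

Rate ρ ≈ err_6/err_5 = 2.203e-3/3.188e-3 = 0.6910.
After j more steps, err_{6+j} ≈ 2.203e-3·ρ^j; need ρ^j ≤ 1e-13/2.203e-3 = 4.53926e-11.
j ≥ ln(4.53926e-11)/ln(0.6910) = -23.8157/-0.36962 = 64.433.
So 65 more iterations are needed.

65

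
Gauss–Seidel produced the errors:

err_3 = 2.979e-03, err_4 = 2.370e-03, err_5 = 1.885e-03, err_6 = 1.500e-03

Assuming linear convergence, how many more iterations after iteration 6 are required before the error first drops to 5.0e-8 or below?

Rate ρ ≈ err_6/err_5 = 1.500e-03/1.885e-03 = 0.7958.
After j more steps, err_{6+j} ≈ 1.500e-03·ρ^j; need ρ^j ≤ 5.0e-8/1.500e-03 = 3.33333e-05.
j ≥ ln(3.33333e-05)/ln(0.7958) = -10.3090/-0.22841 = 45.134.
So 46 more iterations are needed.

46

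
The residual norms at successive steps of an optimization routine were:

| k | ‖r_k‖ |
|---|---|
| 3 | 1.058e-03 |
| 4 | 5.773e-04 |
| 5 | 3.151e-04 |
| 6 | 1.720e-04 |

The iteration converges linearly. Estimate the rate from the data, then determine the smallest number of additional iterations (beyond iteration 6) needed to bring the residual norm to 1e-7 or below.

13

Rate ρ ≈ ‖r_6‖/‖r_5‖ = 1.720e-04/3.151e-04 = 0.5459.
After j more steps, ‖r_{6+j}‖ ≈ 1.720e-04·ρ^j; need ρ^j ≤ 1e-7/1.720e-04 = 0.000581395.
j ≥ ln(0.000581395)/ln(0.5459) = -7.4501/-0.60532 = 12.308.
So 13 more iterations are needed.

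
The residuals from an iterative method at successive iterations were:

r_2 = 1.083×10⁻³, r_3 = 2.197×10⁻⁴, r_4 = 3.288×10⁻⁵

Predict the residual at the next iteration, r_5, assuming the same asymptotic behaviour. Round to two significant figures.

First estimate the order: p ≈ ln(r_4/r_3) / ln(r_3/r_2) = ln(3.288×10⁻⁵/2.197×10⁻⁴)/ln(2.197×10⁻⁴/1.083×10⁻³) = ln(0.149659)/ln(0.202862) ≈ 1.1907.
Then r_5 ≈ r_4·(r_4/r_3)^p = 3.288×10⁻⁵·(0.149659)^1.1907 = 3.288×10⁻⁵·0.104183 ≈ 3.426e-06.

3.4e-6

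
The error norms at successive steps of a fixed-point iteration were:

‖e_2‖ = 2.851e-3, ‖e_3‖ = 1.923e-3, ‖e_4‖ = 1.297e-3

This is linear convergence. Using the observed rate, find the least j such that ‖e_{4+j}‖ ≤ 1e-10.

42

Rate ρ ≈ ‖e_4‖/‖e_3‖ = 1.297e-3/1.923e-3 = 0.6745.
After j more steps, ‖e_{4+j}‖ ≈ 1.297e-3·ρ^j; need ρ^j ≤ 1e-10/1.297e-3 = 7.7101e-08.
j ≥ ln(7.7101e-08)/ln(0.6745) = -16.3781/-0.39378 = 41.592.
So 42 more iterations are needed.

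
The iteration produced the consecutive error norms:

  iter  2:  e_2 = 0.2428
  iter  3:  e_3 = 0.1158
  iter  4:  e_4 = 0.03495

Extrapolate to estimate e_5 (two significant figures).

First estimate the order: p ≈ ln(e_4/e_3) / ln(e_3/e_2) = ln(0.03495/0.1158)/ln(0.1158/0.2428) = ln(0.301813)/ln(0.476936) ≈ 1.6180.
Then e_5 ≈ e_4·(e_4/e_3)^p = 0.03495·(0.301813)^1.6180 = 0.03495·0.143951 ≈ 0.005031.

5.0e-3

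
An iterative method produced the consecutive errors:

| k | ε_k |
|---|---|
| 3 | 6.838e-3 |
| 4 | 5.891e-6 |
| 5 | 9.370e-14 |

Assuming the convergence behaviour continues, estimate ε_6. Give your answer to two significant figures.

1.3e-33

First estimate the order: p ≈ ln(ε_5/ε_4) / ln(ε_4/ε_3) = ln(9.370e-14/5.891e-6)/ln(5.891e-6/6.838e-3) = ln(1.59056e-08)/ln(0.000861509) ≈ 2.5446.
Then ε_6 ≈ ε_5·(ε_5/ε_4)^p = 9.370e-14·(1.59056e-08)^2.5446 = 9.370e-14·1.4324e-20 ≈ 1.342e-33.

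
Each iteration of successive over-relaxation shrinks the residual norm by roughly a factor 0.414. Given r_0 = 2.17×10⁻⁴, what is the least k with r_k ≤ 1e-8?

After k steps, r_k ≈ 2.17×10⁻⁴·0.414^k.
Need 0.414^k ≤ 1e-8/2.17×10⁻⁴ = 4.60829e-05.
k ≥ ln(4.60829e-05)/ln(0.414) = -9.9851/-0.88189 = 11.322.
Smallest integer k = 12.

12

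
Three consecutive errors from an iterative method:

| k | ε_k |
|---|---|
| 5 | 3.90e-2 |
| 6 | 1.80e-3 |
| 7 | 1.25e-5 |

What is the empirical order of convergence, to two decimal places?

1.62

p ≈ ln(ε_7/ε_6) / ln(ε_6/ε_5)
  = ln(1.25e-5/1.80e-3) / ln(1.80e-3/3.90e-2)
  = ln(0.00694444) / ln(0.0461538)
  = -4.96981 / -3.07578 ≈ 1.61579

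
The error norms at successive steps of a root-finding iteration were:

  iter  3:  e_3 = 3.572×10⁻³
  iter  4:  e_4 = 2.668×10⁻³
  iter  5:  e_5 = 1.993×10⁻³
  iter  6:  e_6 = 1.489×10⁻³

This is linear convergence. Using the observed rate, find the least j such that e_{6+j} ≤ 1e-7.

Rate ρ ≈ e_6/e_5 = 1.489×10⁻³/1.993×10⁻³ = 0.7471.
After j more steps, e_{6+j} ≈ 1.489×10⁻³·ρ^j; need ρ^j ≤ 1e-7/1.489×10⁻³ = 6.71592e-05.
j ≥ ln(6.71592e-05)/ln(0.7471) = -9.6084/-0.29156 = 32.955.
So 33 more iterations are needed.

33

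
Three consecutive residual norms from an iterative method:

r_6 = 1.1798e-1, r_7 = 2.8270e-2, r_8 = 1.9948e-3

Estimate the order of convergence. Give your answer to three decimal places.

p ≈ ln(r_8/r_7) / ln(r_7/r_6)
  = ln(1.9948e-3/2.8270e-2) / ln(2.8270e-2/1.1798e-1)
  = ln(0.0705624) / ln(0.239617)
  = -2.651258 / -1.428713 ≈ 1.855697

1.856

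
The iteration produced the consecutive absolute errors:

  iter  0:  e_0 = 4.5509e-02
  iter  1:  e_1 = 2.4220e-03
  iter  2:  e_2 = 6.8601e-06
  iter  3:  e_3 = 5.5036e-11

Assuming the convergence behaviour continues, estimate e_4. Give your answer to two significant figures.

3.5e-21

First estimate the order: p ≈ ln(e_3/e_2) / ln(e_2/e_1) = ln(5.5036e-11/6.8601e-06)/ln(6.8601e-06/2.4220e-03) = ln(8.02262e-06)/ln(0.00283241) ≈ 2.0000.
Then e_4 ≈ e_3·(e_3/e_2)^p = 5.5036e-11·(8.02262e-06)^2.0000 = 5.5036e-11·6.43624e-11 ≈ 3.542e-21.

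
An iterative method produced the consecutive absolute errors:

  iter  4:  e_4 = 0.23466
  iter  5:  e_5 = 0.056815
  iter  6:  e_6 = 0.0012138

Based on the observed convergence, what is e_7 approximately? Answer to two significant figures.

3.6e-8

First estimate the order: p ≈ ln(e_6/e_5) / ln(e_5/e_4) = ln(0.0012138/0.056815)/ln(0.056815/0.23466) = ln(0.0213641)/ln(0.242116) ≈ 2.7117.
Then e_7 ≈ e_6·(e_6/e_5)^p = 0.0012138·(0.0213641)^2.7117 = 0.0012138·2.95533e-05 ≈ 3.587e-08.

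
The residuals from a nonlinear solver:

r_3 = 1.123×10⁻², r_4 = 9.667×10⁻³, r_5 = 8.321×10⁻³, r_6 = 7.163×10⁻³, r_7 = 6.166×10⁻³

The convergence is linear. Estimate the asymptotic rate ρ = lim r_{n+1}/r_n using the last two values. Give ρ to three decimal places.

0.861

ρ ≈ r_7/r_6 = 6.166×10⁻³/7.163×10⁻³ = 0.86081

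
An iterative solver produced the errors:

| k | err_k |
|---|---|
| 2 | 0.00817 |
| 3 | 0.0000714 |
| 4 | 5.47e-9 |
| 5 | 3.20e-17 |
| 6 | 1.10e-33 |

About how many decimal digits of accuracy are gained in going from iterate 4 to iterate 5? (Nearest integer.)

8

Digits gained ≈ log₁₀(err_4/err_5) = log₁₀(5.47e-9/3.20e-17) = log₁₀(1.70938e+08) ≈ 8.233.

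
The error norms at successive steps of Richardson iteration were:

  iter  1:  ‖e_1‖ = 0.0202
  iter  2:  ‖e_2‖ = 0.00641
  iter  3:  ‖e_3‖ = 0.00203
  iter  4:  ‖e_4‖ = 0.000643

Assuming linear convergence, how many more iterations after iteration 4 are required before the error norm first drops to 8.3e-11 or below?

Rate ρ ≈ ‖e_4‖/‖e_3‖ = 0.000643/0.00203 = 0.3167.
After j more steps, ‖e_{4+j}‖ ≈ 0.000643·ρ^j; need ρ^j ≤ 8.3e-11/0.000643 = 1.29082e-07.
j ≥ ln(1.29082e-07)/ln(0.3167) = -15.8628/-1.14980 = 13.796.
So 14 more iterations are needed.

14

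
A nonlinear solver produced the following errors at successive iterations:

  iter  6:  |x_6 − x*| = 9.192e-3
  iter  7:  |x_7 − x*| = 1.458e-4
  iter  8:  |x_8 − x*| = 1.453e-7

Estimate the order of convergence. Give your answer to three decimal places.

p ≈ ln(|x_8 − x*|/|x_7 − x*|) / ln(|x_7 − x*|/|x_6 − x*|)
  = ln(1.453e-7/1.458e-4) / ln(1.458e-4/9.192e-3)
  = ln(0.000996571) / ln(0.0158616)
  = -6.911190 / -4.143854 ≈ 1.667817

1.668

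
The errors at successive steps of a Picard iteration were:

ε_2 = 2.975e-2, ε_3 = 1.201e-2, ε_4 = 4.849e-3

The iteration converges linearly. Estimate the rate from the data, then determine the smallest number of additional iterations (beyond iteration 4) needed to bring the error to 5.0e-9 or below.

Rate ρ ≈ ε_4/ε_3 = 4.849e-3/1.201e-2 = 0.4037.
After j more steps, ε_{4+j} ≈ 4.849e-3·ρ^j; need ρ^j ≤ 5.0e-9/4.849e-3 = 1.03114e-06.
j ≥ ln(1.03114e-06)/ln(0.4037) = -13.7848/-0.90708 = 15.197.
So 16 more iterations are needed.

16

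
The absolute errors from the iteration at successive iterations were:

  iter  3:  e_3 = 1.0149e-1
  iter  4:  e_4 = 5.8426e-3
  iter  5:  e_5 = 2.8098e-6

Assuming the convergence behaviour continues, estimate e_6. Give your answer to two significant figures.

3.7e-15

First estimate the order: p ≈ ln(e_5/e_4) / ln(e_4/e_3) = ln(2.8098e-6/5.8426e-3)/ln(5.8426e-3/1.0149e-1) = ln(0.000480916)/ln(0.0575682) ≈ 2.6761.
Then e_6 ≈ e_5·(e_5/e_4)^p = 2.8098e-6·(0.000480916)^2.6761 = 2.8098e-6·1.32095e-09 ≈ 3.712e-15.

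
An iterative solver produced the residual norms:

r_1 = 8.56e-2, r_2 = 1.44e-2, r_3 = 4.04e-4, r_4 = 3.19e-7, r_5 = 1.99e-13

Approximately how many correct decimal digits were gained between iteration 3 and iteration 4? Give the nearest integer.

3

Digits gained ≈ log₁₀(r_3/r_4) = log₁₀(4.04e-4/3.19e-7) = log₁₀(1266.46) ≈ 3.103.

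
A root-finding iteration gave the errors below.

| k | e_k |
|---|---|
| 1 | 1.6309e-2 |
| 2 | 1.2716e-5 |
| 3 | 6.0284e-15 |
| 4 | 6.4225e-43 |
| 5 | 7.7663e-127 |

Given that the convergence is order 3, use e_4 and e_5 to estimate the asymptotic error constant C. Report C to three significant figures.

C ≈ e_5 / e_4^3
  = 7.7663e-127 / (6.4225e-43)^3
  = 7.7663e-127 / 2.64919e-127 ≈ 2.9316

2.93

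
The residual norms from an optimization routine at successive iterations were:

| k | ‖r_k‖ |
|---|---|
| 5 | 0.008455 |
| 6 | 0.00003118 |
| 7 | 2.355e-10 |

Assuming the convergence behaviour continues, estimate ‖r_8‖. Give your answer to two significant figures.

3.9e-21

First estimate the order: p ≈ ln(‖r_7‖/‖r_6‖) / ln(‖r_6‖/‖r_5‖) = ln(2.355e-10/0.00003118)/ln(0.00003118/0.008455) = ln(7.55292e-06)/ln(0.00368776) ≈ 2.1050.
Then ‖r_8‖ ≈ ‖r_7‖·(‖r_7‖/‖r_6‖)^p = 2.355e-10·(7.55292e-06)^2.1050 = 2.355e-10·1.65361e-11 ≈ 3.894e-21.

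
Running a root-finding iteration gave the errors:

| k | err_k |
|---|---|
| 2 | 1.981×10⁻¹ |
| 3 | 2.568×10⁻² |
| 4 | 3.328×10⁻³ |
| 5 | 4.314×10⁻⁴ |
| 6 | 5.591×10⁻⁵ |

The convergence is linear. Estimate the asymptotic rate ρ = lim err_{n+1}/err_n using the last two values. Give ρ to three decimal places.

ρ ≈ err_6/err_5 = 5.591×10⁻⁵/4.314×10⁻⁴ = 0.12960

0.130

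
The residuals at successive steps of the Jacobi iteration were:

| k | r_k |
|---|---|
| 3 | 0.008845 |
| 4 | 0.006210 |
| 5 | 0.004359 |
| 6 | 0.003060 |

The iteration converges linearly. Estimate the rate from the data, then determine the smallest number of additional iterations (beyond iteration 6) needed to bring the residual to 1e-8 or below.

36

Rate ρ ≈ r_6/r_5 = 0.003060/0.004359 = 0.7020.
After j more steps, r_{6+j} ≈ 0.003060·ρ^j; need ρ^j ≤ 1e-8/0.003060 = 3.26797e-06.
j ≥ ln(3.26797e-06)/ln(0.7020) = -12.6313/-0.35382 = 35.700.
So 36 more iterations are needed.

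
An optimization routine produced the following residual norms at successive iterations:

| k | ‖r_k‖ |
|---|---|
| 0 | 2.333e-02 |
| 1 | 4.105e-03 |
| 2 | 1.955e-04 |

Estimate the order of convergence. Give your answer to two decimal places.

1.75

p ≈ ln(‖r_2‖/‖r_1‖) / ln(‖r_1‖/‖r_0‖)
  = ln(1.955e-04/4.105e-03) / ln(4.105e-03/2.333e-02)
  = ln(0.0476248) / ln(0.175954)
  = -3.04440 / -1.73753 ≈ 1.75214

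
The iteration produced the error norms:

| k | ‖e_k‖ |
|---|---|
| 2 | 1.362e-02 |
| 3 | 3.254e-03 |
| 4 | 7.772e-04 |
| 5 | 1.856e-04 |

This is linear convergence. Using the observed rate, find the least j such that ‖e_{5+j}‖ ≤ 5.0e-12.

Rate ρ ≈ ‖e_5‖/‖e_4‖ = 1.856e-04/7.772e-04 = 0.2388.
After j more steps, ‖e_{5+j}‖ ≈ 1.856e-04·ρ^j; need ρ^j ≤ 5.0e-12/1.856e-04 = 2.69397e-08.
j ≥ ln(2.69397e-08)/ln(0.2388) = -17.4297/-1.43213 = 12.170.
So 13 more iterations are needed.

13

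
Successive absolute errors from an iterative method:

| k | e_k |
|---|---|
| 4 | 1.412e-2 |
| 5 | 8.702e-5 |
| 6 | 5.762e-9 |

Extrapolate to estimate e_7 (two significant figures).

7.2e-17

First estimate the order: p ≈ ln(e_6/e_5) / ln(e_5/e_4) = ln(5.762e-9/8.702e-5)/ln(8.702e-5/1.412e-2) = ln(6.62147e-05)/ln(0.00616289) ≈ 1.8908.
Then e_7 ≈ e_6·(e_6/e_5)^p = 5.762e-9·(6.62147e-05)^1.8908 = 5.762e-9·1.25389e-08 ≈ 7.225e-17.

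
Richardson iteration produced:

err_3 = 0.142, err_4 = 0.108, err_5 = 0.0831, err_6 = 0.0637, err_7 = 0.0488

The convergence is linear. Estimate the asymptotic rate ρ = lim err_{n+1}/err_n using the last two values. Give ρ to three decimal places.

ρ ≈ err_7/err_6 = 0.0488/0.0637 = 0.76609

0.766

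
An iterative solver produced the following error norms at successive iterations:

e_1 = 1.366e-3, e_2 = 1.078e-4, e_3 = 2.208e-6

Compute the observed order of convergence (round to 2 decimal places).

p ≈ ln(e_3/e_2) / ln(e_2/e_1)
  = ln(2.208e-6/1.078e-4) / ln(1.078e-4/1.366e-3)
  = ln(0.0204824) / ln(0.0789165)
  = -3.88819 / -2.53936 ≈ 1.53117

1.53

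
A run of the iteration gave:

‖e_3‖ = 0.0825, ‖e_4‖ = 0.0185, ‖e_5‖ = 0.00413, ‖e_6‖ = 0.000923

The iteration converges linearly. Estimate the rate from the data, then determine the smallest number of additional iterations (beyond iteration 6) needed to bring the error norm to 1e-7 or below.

7

Rate ρ ≈ ‖e_6‖/‖e_5‖ = 0.000923/0.00413 = 0.2235.
After j more steps, ‖e_{6+j}‖ ≈ 0.000923·ρ^j; need ρ^j ≤ 1e-7/0.000923 = 0.000108342.
j ≥ ln(0.000108342)/ln(0.2235) = -9.1302/-1.49834 = 6.094.
So 7 more iterations are needed.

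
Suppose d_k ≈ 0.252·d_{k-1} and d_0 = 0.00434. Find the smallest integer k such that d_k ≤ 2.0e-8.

9

After k steps, d_k ≈ 0.00434·0.252^k.
Need 0.252^k ≤ 2.0e-8/0.00434 = 4.60829e-06.
k ≥ ln(4.60829e-06)/ln(0.252) = -12.2877/-1.37833 = 8.915.
Smallest integer k = 9.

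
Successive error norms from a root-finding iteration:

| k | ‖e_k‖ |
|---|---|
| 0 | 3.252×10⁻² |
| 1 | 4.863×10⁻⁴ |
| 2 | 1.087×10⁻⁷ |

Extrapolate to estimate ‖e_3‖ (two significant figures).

5.4e-15

First estimate the order: p ≈ ln(‖e_2‖/‖e_1‖) / ln(‖e_1‖/‖e_0‖) = ln(1.087×10⁻⁷/4.863×10⁻⁴)/ln(4.863×10⁻⁴/3.252×10⁻²) = ln(0.000223525)/ln(0.0149539) ≈ 2.0001.
Then ‖e_3‖ ≈ ‖e_2‖·(‖e_2‖/‖e_1‖)^p = 1.087×10⁻⁷·(0.000223525)^2.0001 = 1.087×10⁻⁷·4.99214e-08 ≈ 5.426e-15.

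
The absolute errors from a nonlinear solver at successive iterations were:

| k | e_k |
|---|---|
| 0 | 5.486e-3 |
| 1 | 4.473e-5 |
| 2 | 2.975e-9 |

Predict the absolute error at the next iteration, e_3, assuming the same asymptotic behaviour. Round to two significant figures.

1.3e-17

First estimate the order: p ≈ ln(e_2/e_1) / ln(e_1/e_0) = ln(2.975e-9/4.473e-5)/ln(4.473e-5/5.486e-3) = ln(6.65102e-05)/ln(0.00815348) ≈ 1.9999.
Then e_3 ≈ e_2·(e_2/e_1)^p = 2.975e-9·(6.65102e-05)^1.9999 = 2.975e-9·4.42786e-09 ≈ 1.317e-17.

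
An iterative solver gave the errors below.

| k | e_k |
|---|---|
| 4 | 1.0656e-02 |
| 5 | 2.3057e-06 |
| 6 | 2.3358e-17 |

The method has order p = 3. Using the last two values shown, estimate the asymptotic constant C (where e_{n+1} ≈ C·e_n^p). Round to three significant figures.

C ≈ e_6 / e_5^3
  = 2.3358e-17 / (2.3057e-06)^3
  = 2.3358e-17 / 1.22577e-17 ≈ 1.9056

1.91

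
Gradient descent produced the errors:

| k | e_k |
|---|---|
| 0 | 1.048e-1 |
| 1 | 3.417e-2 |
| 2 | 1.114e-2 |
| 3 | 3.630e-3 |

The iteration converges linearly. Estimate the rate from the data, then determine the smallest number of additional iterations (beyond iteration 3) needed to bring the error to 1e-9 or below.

Rate ρ ≈ e_3/e_2 = 3.630e-3/1.114e-2 = 0.3259.
After j more steps, e_{3+j} ≈ 3.630e-3·ρ^j; need ρ^j ≤ 1e-9/3.630e-3 = 2.75482e-07.
j ≥ ln(2.75482e-07)/ln(0.3259) = -15.1047/-1.12116 = 13.472.
So 14 more iterations are needed.

14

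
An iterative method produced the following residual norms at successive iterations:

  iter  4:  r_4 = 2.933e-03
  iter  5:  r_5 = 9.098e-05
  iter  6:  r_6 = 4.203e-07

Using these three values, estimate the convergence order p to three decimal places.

1.548

p ≈ ln(r_6/r_5) / ln(r_5/r_4)
  = ln(4.203e-07/9.098e-05) / ln(9.098e-05/2.933e-03)
  = ln(0.0046197) / ln(0.0310194)
  = -5.377426 / -3.473142 ≈ 1.548289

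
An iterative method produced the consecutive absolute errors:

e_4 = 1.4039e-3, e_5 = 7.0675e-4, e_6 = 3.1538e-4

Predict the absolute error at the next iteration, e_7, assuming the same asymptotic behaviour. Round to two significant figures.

First estimate the order: p ≈ ln(e_6/e_5) / ln(e_5/e_4) = ln(3.1538e-4/7.0675e-4)/ln(7.0675e-4/1.4039e-3) = ln(0.44624)/ln(0.503419) ≈ 1.1757.
Then e_7 ≈ e_6·(e_6/e_5)^p = 3.1538e-4·(0.44624)^1.1757 = 3.1538e-4·0.387256 ≈ 0.0001221.

1.2e-4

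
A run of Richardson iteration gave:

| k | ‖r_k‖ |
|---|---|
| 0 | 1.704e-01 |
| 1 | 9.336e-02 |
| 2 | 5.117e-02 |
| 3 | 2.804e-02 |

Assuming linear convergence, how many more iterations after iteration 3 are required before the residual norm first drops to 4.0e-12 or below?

38

Rate ρ ≈ ‖r_3‖/‖r_2‖ = 2.804e-02/5.117e-02 = 0.5480.
After j more steps, ‖r_{3+j}‖ ≈ 2.804e-02·ρ^j; need ρ^j ≤ 4.0e-12/2.804e-02 = 1.42653e-10.
j ≥ ln(1.42653e-10)/ln(0.5480) = -22.6706/-0.60148 = 37.691.
So 38 more iterations are needed.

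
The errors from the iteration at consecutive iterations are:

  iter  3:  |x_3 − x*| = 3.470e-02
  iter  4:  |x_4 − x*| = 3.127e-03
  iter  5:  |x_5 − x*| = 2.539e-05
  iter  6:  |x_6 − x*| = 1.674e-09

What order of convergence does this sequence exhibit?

Consecutive ratios: |x_6 − x*|/|x_5 − x*| = 1.674e-09/2.539e-05 = 6.59315e-05, |x_5 − x*|/|x_4 − x*| = 2.539e-05/3.127e-03 = 0.0081196.
p ≈ ln(6.59315e-05)/ln(0.0081196) = -9.6269/-4.8135 ≈ 2.00.
So the convergence is quadratic (order 2).

2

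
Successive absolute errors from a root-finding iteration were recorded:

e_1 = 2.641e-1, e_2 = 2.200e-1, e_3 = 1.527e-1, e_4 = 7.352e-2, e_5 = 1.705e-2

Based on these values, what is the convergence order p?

2

Consecutive ratios: e_5/e_4 = 1.705e-2/7.352e-2 = 0.23191, e_4/e_3 = 7.352e-2/1.527e-1 = 0.481467.
p ≈ ln(0.23191)/ln(0.481467) = -1.4614/-0.7309 ≈ 2.00.
So the convergence is quadratic (order 2).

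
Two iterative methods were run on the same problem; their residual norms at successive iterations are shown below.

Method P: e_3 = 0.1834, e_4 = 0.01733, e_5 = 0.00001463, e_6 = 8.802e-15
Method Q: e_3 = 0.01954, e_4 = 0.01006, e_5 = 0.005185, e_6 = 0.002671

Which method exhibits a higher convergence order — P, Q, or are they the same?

Method P: p ≈ ln(8.802e-15/0.00001463)/ln(0.00001463/0.01733) ≈ 3.00.
Method Q: p ≈ ln(0.002671/0.005185)/ln(0.005185/0.01006) ≈ 1.00.
Method P has the higher order (≈3.0 vs ≈1.0).

P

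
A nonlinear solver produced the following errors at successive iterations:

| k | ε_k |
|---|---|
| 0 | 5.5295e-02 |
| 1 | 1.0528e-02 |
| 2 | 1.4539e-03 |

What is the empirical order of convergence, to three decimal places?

1.194

p ≈ ln(ε_2/ε_1) / ln(ε_1/ε_0)
  = ln(1.4539e-03/1.0528e-02) / ln(1.0528e-02/5.5295e-02)
  = ln(0.138098) / ln(0.190397)
  = -1.979792 / -1.658644 ≈ 1.193621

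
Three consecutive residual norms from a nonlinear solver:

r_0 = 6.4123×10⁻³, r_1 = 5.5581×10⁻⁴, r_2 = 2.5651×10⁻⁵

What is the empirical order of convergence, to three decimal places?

p ≈ ln(r_2/r_1) / ln(r_1/r_0)
  = ln(2.5651×10⁻⁵/5.5581×10⁻⁴) / ln(5.5581×10⁻⁴/6.4123×10⁻³)
  = ln(0.0461507) / ln(0.0866787)
  = -3.075843 / -2.445547 ≈ 1.257732

1.258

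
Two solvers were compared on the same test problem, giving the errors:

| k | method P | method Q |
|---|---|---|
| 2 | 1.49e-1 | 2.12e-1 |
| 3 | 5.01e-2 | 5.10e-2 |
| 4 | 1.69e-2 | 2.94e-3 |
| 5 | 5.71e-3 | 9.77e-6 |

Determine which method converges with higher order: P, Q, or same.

Q

Method P: p ≈ ln(5.71e-3/1.69e-2)/ln(1.69e-2/5.01e-2) ≈ 1.00.
Method Q: p ≈ ln(9.77e-6/2.94e-3)/ln(2.94e-3/5.10e-2) ≈ 2.00.
Method Q has the higher order (≈2.0 vs ≈1.0).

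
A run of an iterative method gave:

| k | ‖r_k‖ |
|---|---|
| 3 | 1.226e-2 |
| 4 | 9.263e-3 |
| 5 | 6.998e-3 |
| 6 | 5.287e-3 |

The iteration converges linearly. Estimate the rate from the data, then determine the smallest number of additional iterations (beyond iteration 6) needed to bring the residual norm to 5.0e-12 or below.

Rate ρ ≈ ‖r_6‖/‖r_5‖ = 5.287e-3/6.998e-3 = 0.7555.
After j more steps, ‖r_{6+j}‖ ≈ 5.287e-3·ρ^j; need ρ^j ≤ 5.0e-12/5.287e-3 = 9.45716e-10.
j ≥ ln(9.45716e-10)/ln(0.7555) = -20.7791/-0.28038 = 74.110.
So 75 more iterations are needed.

75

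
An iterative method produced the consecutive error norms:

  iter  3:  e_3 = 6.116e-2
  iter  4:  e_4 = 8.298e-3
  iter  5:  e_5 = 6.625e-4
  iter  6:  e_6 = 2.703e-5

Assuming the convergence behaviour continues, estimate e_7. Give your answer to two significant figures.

4.7e-7

First estimate the order: p ≈ ln(e_6/e_5) / ln(e_5/e_4) = ln(2.703e-5/6.625e-4)/ln(6.625e-4/8.298e-3) = ln(0.0408)/ln(0.0798385) ≈ 1.2656.
Then e_7 ≈ e_6·(e_6/e_5)^p = 2.703e-5·(0.0408)^1.2656 = 2.703e-5·0.0174442 ≈ 4.715e-07.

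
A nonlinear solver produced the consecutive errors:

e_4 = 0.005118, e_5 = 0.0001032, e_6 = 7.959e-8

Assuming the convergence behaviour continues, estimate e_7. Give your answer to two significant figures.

1.5e-13

First estimate the order: p ≈ ln(e_6/e_5) / ln(e_5/e_4) = ln(7.959e-8/0.0001032)/ln(0.0001032/0.005118) = ln(0.000771221)/ln(0.0201641) ≈ 1.8360.
Then e_7 ≈ e_6·(e_6/e_5)^p = 7.959e-8·(0.000771221)^1.8360 = 7.959e-8·1.92691e-06 ≈ 1.534e-13.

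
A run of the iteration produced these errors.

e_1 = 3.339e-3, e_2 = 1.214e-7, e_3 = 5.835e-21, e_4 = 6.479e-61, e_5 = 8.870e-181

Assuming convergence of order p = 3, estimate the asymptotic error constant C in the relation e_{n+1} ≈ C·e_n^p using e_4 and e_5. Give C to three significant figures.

3.26

C ≈ e_5 / e_4^3
  = 8.870e-181 / (6.479e-61)^3
  = 8.870e-181 / 2.71972e-181 ≈ 3.2614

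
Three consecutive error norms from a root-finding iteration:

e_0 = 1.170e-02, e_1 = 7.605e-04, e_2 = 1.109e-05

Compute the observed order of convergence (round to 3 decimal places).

p ≈ ln(e_2/e_1) / ln(e_1/e_0)
  = ln(1.109e-05/7.605e-04) / ln(7.605e-04/1.170e-02)
  = ln(0.0145825) / ln(0.065)
  = -4.227933 / -2.733368 ≈ 1.546785

1.547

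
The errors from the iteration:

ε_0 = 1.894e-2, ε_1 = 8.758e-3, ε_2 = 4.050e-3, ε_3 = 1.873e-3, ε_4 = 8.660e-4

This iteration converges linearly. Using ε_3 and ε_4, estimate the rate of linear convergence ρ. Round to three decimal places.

0.462

ρ ≈ ε_4/ε_3 = 8.660e-4/1.873e-3 = 0.46236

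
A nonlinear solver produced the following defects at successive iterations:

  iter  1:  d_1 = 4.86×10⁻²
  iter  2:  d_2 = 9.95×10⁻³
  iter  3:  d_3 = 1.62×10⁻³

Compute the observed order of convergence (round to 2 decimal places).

p ≈ ln(d_3/d_2) / ln(d_2/d_1)
  = ln(1.62×10⁻³/9.95×10⁻³) / ln(9.95×10⁻³/4.86×10⁻²)
  = ln(0.162814) / ln(0.204733)
  = -1.81515 / -1.58605 ≈ 1.14445

1.14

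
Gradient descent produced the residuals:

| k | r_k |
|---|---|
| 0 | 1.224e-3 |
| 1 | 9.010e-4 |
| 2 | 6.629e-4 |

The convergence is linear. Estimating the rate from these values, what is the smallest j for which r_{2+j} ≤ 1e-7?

Rate ρ ≈ r_2/r_1 = 6.629e-4/9.010e-4 = 0.7357.
After j more steps, r_{2+j} ≈ 6.629e-4·ρ^j; need ρ^j ≤ 1e-7/6.629e-4 = 0.000150852.
j ≥ ln(0.000150852)/ln(0.7357) = -8.7992/-0.30693 = 28.668.
So 29 more iterations are needed.

29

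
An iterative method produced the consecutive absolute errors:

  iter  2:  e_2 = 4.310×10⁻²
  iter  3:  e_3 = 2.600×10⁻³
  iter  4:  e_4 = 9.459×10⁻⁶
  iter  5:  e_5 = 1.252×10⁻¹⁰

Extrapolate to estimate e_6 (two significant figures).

2.2e-20

First estimate the order: p ≈ ln(e_5/e_4) / ln(e_4/e_3) = ln(1.252×10⁻¹⁰/9.459×10⁻⁶)/ln(9.459×10⁻⁶/2.600×10⁻³) = ln(1.32361e-05)/ln(0.00363808) ≈ 2.0000.
Then e_6 ≈ e_5·(e_5/e_4)^p = 1.252×10⁻¹⁰·(1.32361e-05)^2.0000 = 1.252×10⁻¹⁰·1.75194e-10 ≈ 2.193e-20.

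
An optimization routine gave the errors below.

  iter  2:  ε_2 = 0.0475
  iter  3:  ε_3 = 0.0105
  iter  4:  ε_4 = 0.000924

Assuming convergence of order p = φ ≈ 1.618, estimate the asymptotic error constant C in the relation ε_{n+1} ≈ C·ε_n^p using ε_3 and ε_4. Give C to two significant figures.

C ≈ ε_4 / ε_3^1.618
  = 0.000924 / (0.0105)^1.618
  = 0.000924 / 0.00062847 ≈ 1.4702

1.5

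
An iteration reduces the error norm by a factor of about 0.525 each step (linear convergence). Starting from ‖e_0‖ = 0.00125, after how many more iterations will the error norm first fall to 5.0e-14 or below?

After k steps, ‖e_k‖ ≈ 0.00125·0.525^k.
Need 0.525^k ≤ 5.0e-14/0.00125 = 4e-11.
k ≥ ln(4e-11)/ln(0.525) = -23.9421/-0.64436 = 37.156.
Smallest integer k = 38.

38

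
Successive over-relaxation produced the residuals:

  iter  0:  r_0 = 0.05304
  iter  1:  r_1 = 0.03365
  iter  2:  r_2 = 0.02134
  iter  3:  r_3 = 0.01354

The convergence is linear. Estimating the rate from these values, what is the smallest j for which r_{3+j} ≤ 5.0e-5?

13

Rate ρ ≈ r_3/r_2 = 0.01354/0.02134 = 0.6345.
After j more steps, r_{3+j} ≈ 0.01354·ρ^j; need ρ^j ≤ 5.0e-5/0.01354 = 0.00369276.
j ≥ ln(0.00369276)/ln(0.6345) = -5.6014/-0.45492 = 12.313.
So 13 more iterations are needed.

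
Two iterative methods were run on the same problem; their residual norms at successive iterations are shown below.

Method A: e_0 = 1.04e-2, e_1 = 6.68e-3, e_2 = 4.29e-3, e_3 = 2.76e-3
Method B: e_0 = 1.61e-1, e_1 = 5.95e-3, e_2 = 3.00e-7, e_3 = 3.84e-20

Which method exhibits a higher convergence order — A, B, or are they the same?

Method A: p ≈ ln(2.76e-3/4.29e-3)/ln(4.29e-3/6.68e-3) ≈ 1.00.
Method B: p ≈ ln(3.84e-20/3.00e-7)/ln(3.00e-7/5.95e-3) ≈ 3.00.
Method B has the higher order (≈3.0 vs ≈1.0).

B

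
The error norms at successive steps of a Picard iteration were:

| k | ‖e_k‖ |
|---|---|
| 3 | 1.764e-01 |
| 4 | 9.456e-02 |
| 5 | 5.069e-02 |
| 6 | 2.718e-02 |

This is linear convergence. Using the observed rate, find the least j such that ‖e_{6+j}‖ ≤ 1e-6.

17

Rate ρ ≈ ‖e_6‖/‖e_5‖ = 2.718e-02/5.069e-02 = 0.5362.
After j more steps, ‖e_{6+j}‖ ≈ 2.718e-02·ρ^j; need ρ^j ≤ 1e-6/2.718e-02 = 3.67918e-05.
j ≥ ln(3.67918e-05)/ln(0.5362) = -10.2102/-0.62325 = 16.382.
So 17 more iterations are needed.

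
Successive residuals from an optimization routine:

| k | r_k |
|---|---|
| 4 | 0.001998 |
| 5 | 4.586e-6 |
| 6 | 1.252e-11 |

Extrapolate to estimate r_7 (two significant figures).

First estimate the order: p ≈ ln(r_6/r_5) / ln(r_5/r_4) = ln(1.252e-11/4.586e-6)/ln(4.586e-6/0.001998) = ln(2.73005e-06)/ln(0.0022953) ≈ 2.1082.
Then r_7 ≈ r_6·(r_6/r_5)^p = 1.252e-11·(2.73005e-06)^2.1082 = 1.252e-11·1.86352e-12 ≈ 2.333e-23.

2.3e-23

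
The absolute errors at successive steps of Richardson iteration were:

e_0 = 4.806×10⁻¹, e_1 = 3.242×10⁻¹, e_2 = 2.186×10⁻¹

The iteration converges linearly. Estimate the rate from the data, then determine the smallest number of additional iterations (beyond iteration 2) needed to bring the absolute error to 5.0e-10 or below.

Rate ρ ≈ e_2/e_1 = 2.186×10⁻¹/3.242×10⁻¹ = 0.6743.
After j more steps, e_{2+j} ≈ 2.186×10⁻¹·ρ^j; need ρ^j ≤ 5.0e-10/2.186×10⁻¹ = 2.28728e-09.
j ≥ ln(2.28728e-09)/ln(0.6743) = -19.8959/-0.39408 = 50.487.
So 51 more iterations are needed.

51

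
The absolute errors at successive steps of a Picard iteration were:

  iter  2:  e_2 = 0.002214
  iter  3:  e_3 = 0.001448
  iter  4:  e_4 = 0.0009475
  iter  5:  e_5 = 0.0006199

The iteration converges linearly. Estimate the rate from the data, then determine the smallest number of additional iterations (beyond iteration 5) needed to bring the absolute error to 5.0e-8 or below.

Rate ρ ≈ e_5/e_4 = 0.0006199/0.0009475 = 0.6542.
After j more steps, e_{5+j} ≈ 0.0006199·ρ^j; need ρ^j ≤ 5.0e-8/0.0006199 = 8.06582e-05.
j ≥ ln(8.06582e-05)/ln(0.6542) = -9.4253/-0.42434 = 22.212.
So 23 more iterations are needed.

23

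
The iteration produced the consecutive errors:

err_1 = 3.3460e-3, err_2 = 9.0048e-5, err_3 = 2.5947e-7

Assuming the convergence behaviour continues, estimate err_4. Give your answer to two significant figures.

2.0e-11

First estimate the order: p ≈ ln(err_3/err_2) / ln(err_2/err_1) = ln(2.5947e-7/9.0048e-5)/ln(9.0048e-5/3.3460e-3) = ln(0.00288146)/ln(0.0269121) ≈ 1.6180.
Then err_4 ≈ err_3·(err_3/err_2)^p = 2.5947e-7·(0.00288146)^1.6180 = 2.5947e-7·7.75627e-05 ≈ 2.013e-11.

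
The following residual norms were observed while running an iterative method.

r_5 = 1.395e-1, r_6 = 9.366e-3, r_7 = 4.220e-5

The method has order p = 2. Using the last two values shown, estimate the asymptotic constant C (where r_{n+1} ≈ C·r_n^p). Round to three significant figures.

C ≈ r_7 / r_6^2
  = 4.220e-5 / (9.366e-3)^2
  = 4.220e-5 / 8.7722e-05 ≈ 0.48107

0.481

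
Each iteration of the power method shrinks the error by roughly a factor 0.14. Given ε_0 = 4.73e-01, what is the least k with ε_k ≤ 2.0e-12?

After k steps, ε_k ≈ 4.73e-01·0.14^k.
Need 0.14^k ≤ 2.0e-12/4.73e-01 = 4.22833e-12.
k ≥ ln(4.22833e-12)/ln(0.14) = -26.1892/-1.96611 = 13.320.
Smallest integer k = 14.

14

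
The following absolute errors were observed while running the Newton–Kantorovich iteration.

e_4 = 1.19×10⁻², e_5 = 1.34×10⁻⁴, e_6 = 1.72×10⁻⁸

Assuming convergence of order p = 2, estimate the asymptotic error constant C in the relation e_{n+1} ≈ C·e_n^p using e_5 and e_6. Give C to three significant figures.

0.958

C ≈ e_6 / e_5^2
  = 1.72×10⁻⁸ / (1.34×10⁻⁴)^2
  = 1.72×10⁻⁸ / 1.7956e-08 ≈ 0.9579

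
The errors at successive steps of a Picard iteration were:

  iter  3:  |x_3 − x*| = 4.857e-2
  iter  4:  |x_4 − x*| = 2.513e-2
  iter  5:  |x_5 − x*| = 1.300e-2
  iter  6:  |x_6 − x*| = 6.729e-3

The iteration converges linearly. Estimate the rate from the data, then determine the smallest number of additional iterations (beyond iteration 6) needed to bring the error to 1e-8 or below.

Rate ρ ≈ |x_6 − x*|/|x_5 − x*| = 6.729e-3/1.300e-2 = 0.5176.
After j more steps, |x_{6+j} − x*| ≈ 6.729e-3·ρ^j; need ρ^j ≤ 1e-8/6.729e-3 = 1.4861e-06.
j ≥ ln(1.4861e-06)/ln(0.5176) = -13.4194/-0.65855 = 20.377.
So 21 more iterations are needed.

21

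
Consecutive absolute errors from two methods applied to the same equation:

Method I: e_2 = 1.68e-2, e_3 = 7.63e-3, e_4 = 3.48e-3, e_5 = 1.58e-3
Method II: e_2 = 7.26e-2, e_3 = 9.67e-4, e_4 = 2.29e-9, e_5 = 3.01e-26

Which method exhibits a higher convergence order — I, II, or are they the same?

II

Method I: p ≈ ln(1.58e-3/3.48e-3)/ln(3.48e-3/7.63e-3) ≈ 1.01.
Method II: p ≈ ln(3.01e-26/2.29e-9)/ln(2.29e-9/9.67e-4) ≈ 3.00.
Method II has the higher order (≈3.0 vs ≈1.0).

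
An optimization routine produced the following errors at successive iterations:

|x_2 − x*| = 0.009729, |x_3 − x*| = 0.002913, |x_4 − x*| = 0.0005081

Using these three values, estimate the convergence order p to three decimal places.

p ≈ ln(|x_4 − x*|/|x_3 − x*|) / ln(|x_3 − x*|/|x_2 − x*|)
  = ln(0.0005081/0.002913) / ln(0.002913/0.009729)
  = ln(0.174425) / ln(0.299414)
  = -1.746260 / -1.205928 ≈ 1.448063

1.448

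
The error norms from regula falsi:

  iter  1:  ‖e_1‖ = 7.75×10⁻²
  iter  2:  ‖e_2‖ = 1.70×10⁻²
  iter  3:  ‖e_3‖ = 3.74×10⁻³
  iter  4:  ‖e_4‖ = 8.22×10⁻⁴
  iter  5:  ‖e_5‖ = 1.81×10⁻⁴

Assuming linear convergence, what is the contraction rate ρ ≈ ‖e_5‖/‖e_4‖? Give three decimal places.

0.220

ρ ≈ ‖e_5‖/‖e_4‖ = 1.81×10⁻⁴/8.22×10⁻⁴ = 0.22019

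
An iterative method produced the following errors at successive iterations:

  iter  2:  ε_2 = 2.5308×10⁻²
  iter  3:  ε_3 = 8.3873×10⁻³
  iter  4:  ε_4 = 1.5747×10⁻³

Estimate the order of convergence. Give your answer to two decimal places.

p ≈ ln(ε_4/ε_3) / ln(ε_3/ε_2)
  = ln(1.5747×10⁻³/8.3873×10⁻³) / ln(8.3873×10⁻³/2.5308×10⁻²)
  = ln(0.187748) / ln(0.331409)
  = -1.67265 / -1.10440 ≈ 1.51453

1.51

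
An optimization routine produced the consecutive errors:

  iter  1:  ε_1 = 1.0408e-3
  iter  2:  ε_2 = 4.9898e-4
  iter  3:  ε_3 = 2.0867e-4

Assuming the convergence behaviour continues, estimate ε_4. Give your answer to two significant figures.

First estimate the order: p ≈ ln(ε_3/ε_2) / ln(ε_2/ε_1) = ln(2.0867e-4/4.9898e-4)/ln(4.9898e-4/1.0408e-3) = ln(0.418193)/ln(0.47942) ≈ 1.1859.
Then ε_4 ≈ ε_3·(ε_3/ε_2)^p = 2.0867e-4·(0.418193)^1.1859 = 2.0867e-4·0.355624 ≈ 7.421e-05.

7.4e-5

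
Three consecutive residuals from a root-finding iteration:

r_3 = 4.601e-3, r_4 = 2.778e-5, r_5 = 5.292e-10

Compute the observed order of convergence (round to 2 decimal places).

2.13

p ≈ ln(r_5/r_4) / ln(r_4/r_3)
  = ln(5.292e-10/2.778e-5) / ln(2.778e-5/4.601e-3)
  = ln(1.90497e-05) / ln(0.00603782)
  = -10.86846 / -5.10971 ≈ 2.12702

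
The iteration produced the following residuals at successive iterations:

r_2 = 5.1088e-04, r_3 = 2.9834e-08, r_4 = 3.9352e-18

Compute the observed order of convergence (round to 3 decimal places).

2.334

p ≈ ln(r_4/r_3) / ln(r_3/r_2)
  = ln(3.9352e-18/2.9834e-08) / ln(2.9834e-08/5.1088e-04)
  = ln(1.31903e-10) / ln(5.83973e-05)
  = -22.748954 / -9.748241 ≈ 2.333647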